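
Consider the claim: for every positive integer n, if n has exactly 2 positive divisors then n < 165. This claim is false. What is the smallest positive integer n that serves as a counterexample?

n = 167

Check each positive integer n in order until n has exactly 2 positive divisors but the claim fails.
For n = 2, 3, 5, 7, …, 151, 157, 163 the conclusion holds.
n = 167: τ(167) = 2; 167 ≥ 165.
Thus n = 167 disproves the claim, and no smaller n works.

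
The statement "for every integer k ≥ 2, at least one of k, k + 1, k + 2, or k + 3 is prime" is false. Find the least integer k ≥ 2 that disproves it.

k = 24

We need the least integer k ≥ 2 for which k, k + 1, k + 2, k + 3 are all composite.
For k = 2, 3, 4, 5, …, 21, 22, 23 the conclusion holds.
k = 24: 24 = 2 × 12; 25 = 5 × 5; 26 = 2 × 13; 27 = 3 × 9 — all composite.
So k = 24 is the smallest counterexample.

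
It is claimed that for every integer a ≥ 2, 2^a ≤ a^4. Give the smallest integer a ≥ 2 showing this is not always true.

a = 17

A counterexample is any integer a ≥ 2 such that 2^a > a^4; we check each in order.
For a = 2, 3, 4, 5, …, 14, 15, 16 the conclusion holds.
a = 17: 2^a = 131072 and a^4 = 83521, so 131072 > 83521.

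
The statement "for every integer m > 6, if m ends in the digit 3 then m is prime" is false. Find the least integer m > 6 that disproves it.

m = 33

Check each integer m > 6 in order until m ends in the digit 3 but m is not prime.
For m = 13, 23 the conclusion holds.
m = 33: 33 ends in 3; 33 = 3 × 11, composite.
Hence m = 33 is a counterexample.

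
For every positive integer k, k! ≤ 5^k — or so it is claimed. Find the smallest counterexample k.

Check each positive integer k in order until k! > 5^k.
For k = 1, 2, 3, 4, …, 9, 10, 11 the conclusion holds.
k = 12: k! = 479001600 and 5^k = 244140625, so 479001600 > 244140625.
Hence k = 12 is a counterexample.

k = 12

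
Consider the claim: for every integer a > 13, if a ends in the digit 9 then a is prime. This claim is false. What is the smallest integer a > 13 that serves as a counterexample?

A counterexample is any integer a > 13 such that a ends in the digit 9 but a is not prime; we check each in order.
For a = 19, 29 the conclusion holds.
a = 39: 39 ends in 9; 39 = 3 × 13, composite.
Thus a = 39 disproves the claim, and no smaller a works.

a = 39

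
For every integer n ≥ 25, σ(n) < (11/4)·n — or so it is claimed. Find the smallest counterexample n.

n = 60

For n = 25, 26, 27, 28, …, 57, 58, 59 the conclusion holds.
n = 60: σ(60) = 168; 168 ≥ 165.
Thus n = 60 disproves the claim, and no smaller n works.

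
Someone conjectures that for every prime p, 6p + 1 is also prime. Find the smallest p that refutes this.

p = 19

A counterexample is any prime p such that 6p + 1 is not prime; we check each in order.
p = 2: 6p + 1 = 13, prime.
p = 3: 6p + 1 = 19, prime.
p = 5: 6p + 1 = 31, prime.
p = 7: 6p + 1 = 43, prime.
p = 11: 6p + 1 = 67, prime.
p = 13: 6p + 1 = 79, prime.
p = 17: 6p + 1 = 103, prime.
p = 19: 6p + 1 = 115 = 5 × 23, not prime.
Hence p = 19 is a counterexample.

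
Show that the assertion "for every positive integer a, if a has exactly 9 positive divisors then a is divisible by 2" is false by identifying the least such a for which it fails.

a = 225

Check each positive integer a in order until a has exactly 9 positive divisors but a is not divisible by 2.
For a = 36, 100, 196 the conclusion holds.
a = 225: τ(225) = 9; 225 mod 2 = 1.
Hence a = 225 is a counterexample.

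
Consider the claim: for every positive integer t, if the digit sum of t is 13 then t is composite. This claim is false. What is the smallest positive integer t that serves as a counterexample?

t = 67

t = 49: digit sum 13; 49 is composite.
t = 58: digit sum 13; 58 is composite.
t = 67: digit sum 13; 67 is prime, not composite.
So t = 67 is the smallest counterexample.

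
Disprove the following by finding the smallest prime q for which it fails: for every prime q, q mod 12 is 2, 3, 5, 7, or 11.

q = 13

A counterexample is any prime q such that the claim fails; we check each in order.
The first 5 eligible values, up to q = 11, all satisfy the conclusion.
q = 13: 13 mod 12 = 1 — not in {2, 3, 5, 7, 11}.
Thus q = 13 disproves the claim, and no smaller q works.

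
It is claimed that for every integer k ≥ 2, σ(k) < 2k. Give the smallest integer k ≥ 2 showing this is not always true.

For k = 2, 3, 4, 5 the conclusion holds.
k = 6: σ(6) = 12; 12 ≥ 12.
Thus k = 6 disproves the claim, and no smaller k works.

k = 6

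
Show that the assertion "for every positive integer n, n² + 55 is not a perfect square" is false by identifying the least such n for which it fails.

n = 3

A counterexample is any positive integer n such that n² + 55 is a perfect square; we check each in order.
For n = 1, 2 the conclusion holds.
n = 3: 3² + 55 = 64 = 8², a perfect square.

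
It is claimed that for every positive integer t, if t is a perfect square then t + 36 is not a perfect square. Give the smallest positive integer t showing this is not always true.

We need the least positive integer t for which t is a perfect square but t + 36 is a perfect square.
For t = 1, 4, 9, 16, 25, 36, 49 the conclusion holds.
t = 64: 64 = 8² and 64 + 36 = 100 = 10².
Thus t = 64 disproves the claim, and no smaller t works.

t = 64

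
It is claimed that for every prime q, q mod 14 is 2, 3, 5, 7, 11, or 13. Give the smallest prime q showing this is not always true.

q = 23

Check each prime q in order until the claim fails.
The first 8 eligible values, up to q = 19, all satisfy the conclusion.
q = 23: 23 mod 14 = 9 — not in {2, 3, 5, 7, 11, 13}.
Hence q = 23 is a counterexample.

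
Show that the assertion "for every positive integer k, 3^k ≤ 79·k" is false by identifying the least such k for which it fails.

For k = 1, 2, 3, 4, 5 the conclusion holds.
k = 6: 3^k = 729 and 79·k = 474, so 729 > 474.
Hence k = 6 is a counterexample.

k = 6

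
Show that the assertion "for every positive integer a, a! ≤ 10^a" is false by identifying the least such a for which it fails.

a = 25

For a = 1, 2, 3, 4, …, 22, 23, 24 the conclusion holds.
a = 25: a! = 15511210043330985984000000 and 10^a = 10000000000000000000000000, so 15511210043330985984000000 > 10000000000000000000000000.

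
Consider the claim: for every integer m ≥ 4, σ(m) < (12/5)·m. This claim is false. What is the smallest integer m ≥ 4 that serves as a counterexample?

m = 24

For m = 4, 5, 6, 7, …, 21, 22, 23 the conclusion holds.
m = 24: σ(24) = 60; 60 ≥ 288/5.
So m = 24 is the smallest counterexample.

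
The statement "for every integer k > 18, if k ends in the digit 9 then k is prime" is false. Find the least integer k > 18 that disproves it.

k = 19: 19 ends in 9 and is prime.
k = 29: 29 ends in 9 and is prime.
k = 39: 39 ends in 9; 39 = 3 × 13, composite.
Hence k = 39 is a counterexample.

k = 39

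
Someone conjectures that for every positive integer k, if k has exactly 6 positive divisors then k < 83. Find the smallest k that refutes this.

A counterexample is any positive integer k such that k has exactly 6 positive divisors but the claim fails; we check each in order.
For k = 12, 18, 20, 28, …, 68, 75, 76 the conclusion holds.
k = 92: τ(92) = 6; 92 ≥ 83.
Thus k = 92 disproves the claim, and no smaller k works.

k = 92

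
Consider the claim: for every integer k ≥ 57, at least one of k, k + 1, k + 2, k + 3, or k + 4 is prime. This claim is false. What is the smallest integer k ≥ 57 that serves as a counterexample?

k = 62

Check each integer k ≥ 57 in order until k, k + 1, k + 2, k + 3, k + 4 are all composite.
The first 5 eligible values, up to k = 61, all satisfy the conclusion.
k = 62: 62 = 2 × 31; 63 = 3 × 21; 64 = 2 × 32; 65 = 5 × 13; 66 = 2 × 33 — all composite.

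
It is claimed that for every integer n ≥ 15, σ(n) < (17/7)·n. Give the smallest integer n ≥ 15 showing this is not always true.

n = 24

We need the least integer n ≥ 15 for which the claim fails.
For n = 15, 16, 17, 18, 19, 20, 21, 22, 23 the conclusion holds.
n = 24: σ(24) = 60; 60 ≥ 408/7.
Thus n = 24 disproves the claim, and no smaller n works.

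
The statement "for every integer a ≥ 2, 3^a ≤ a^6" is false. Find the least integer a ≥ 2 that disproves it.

Check each integer a ≥ 2 in order until 3^a > a^6.
The first 13 eligible values, up to a = 14, all satisfy the conclusion.
a = 15: 3^a = 14348907 and a^6 = 11390625, so 14348907 > 11390625.
Hence a = 15 is a counterexample.

a = 15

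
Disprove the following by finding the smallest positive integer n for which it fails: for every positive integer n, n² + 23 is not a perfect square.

We need the least positive integer n for which n² + 23 is a perfect square.
For n = 1, 2, 3, 4, 5, 6, 7, 8, 9, 10 the conclusion holds.
n = 11: 11² + 23 = 144 = 12², a perfect square.
Thus n = 11 disproves the claim, and no smaller n works.

n = 11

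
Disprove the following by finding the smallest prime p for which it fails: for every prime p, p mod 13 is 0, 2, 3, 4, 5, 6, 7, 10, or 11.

p = 47

Check each prime p in order until the claim fails.
For p = 2, 3, 5, 7, …, 37, 41, 43 the conclusion holds.
p = 47: 47 mod 13 = 8 — not in {0, 2, 3, 4, 5, 6, 7, 10, 11}.
Thus p = 47 disproves the claim, and no smaller p works.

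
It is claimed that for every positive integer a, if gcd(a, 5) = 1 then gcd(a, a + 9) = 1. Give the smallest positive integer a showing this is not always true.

a = 3

Check each positive integer a in order until gcd(a, 5) = 1 but gcd(a, a + 9) > 1.
a = 1: gcd(1, 10) = 1.
a = 2: gcd(2, 11) = 1.
a = 3: gcd(3, 12) = 3.
So a = 3 is the smallest counterexample.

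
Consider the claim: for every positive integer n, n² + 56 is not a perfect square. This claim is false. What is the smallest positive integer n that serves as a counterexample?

n = 5

Check each positive integer n in order until n² + 56 is a perfect square.
n = 1: 1² + 56 = 57, not a perfect square.
n = 2: 2² + 56 = 60, not a perfect square.
n = 3: 3² + 56 = 65, not a perfect square.
n = 4: 4² + 56 = 72, not a perfect square.
n = 5: 5² + 56 = 81 = 9², a perfect square.
So n = 5 is the smallest counterexample.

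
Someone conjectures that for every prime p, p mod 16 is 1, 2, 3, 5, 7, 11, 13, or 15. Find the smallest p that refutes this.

p = 41

Check each prime p in order until the claim fails.
For p = 2, 3, 5, 7, …, 29, 31, 37 the conclusion holds.
p = 41: 41 mod 16 = 9 — not in {1, 2, 3, 5, 7, 11, 13, 15}.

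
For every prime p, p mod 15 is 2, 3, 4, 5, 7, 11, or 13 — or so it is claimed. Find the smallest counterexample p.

p = 23

The first 8 eligible values, up to p = 19, all satisfy the conclusion.
p = 23: 23 mod 15 = 8 — not in {2, 3, 4, 5, 7, 11, 13}.
So p = 23 is the smallest counterexample.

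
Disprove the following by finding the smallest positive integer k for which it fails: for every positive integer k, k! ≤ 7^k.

k = 17

We need the least positive integer k for which k! > 7^k.
The first 16 eligible values, up to k = 16, all satisfy the conclusion.
k = 17: k! = 355687428096000 and 7^k = 232630513987207, so 355687428096000 > 232630513987207.
So k = 17 is the smallest counterexample.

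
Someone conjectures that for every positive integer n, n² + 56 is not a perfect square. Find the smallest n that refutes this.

A counterexample is any positive integer n such that n² + 56 is a perfect square; we check each in order.
For n = 1, 2, 3, 4 the conclusion holds.
n = 5: 5² + 56 = 81 = 9², a perfect square.

n = 5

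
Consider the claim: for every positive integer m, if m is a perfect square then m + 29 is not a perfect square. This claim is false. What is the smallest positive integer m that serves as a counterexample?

m = 196

A counterexample is any positive integer m such that m is a perfect square but m + 29 is a perfect square; we check each in order.
For m = 1, 4, 9, 16, …, 121, 144, 169 the conclusion holds.
m = 196: 196 = 14² and 196 + 29 = 225 = 15².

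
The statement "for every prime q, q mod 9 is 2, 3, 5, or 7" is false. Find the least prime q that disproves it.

q = 13

A counterexample is any prime q such that the claim fails; we check each in order.
The first 5 eligible values, up to q = 11, all satisfy the conclusion.
q = 13: 13 mod 9 = 4 — not in {2, 3, 5, 7}.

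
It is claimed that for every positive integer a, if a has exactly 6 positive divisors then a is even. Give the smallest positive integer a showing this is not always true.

For a = 12, 18, 20, 28, 32, 44 the conclusion holds.
a = 45: divisors of 45: 1, 3, 5, 9, 15, 45; 45 is odd.

a = 45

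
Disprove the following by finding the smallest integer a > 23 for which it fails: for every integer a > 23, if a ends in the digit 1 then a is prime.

For a = 31, 41 the conclusion holds.
a = 51: 51 ends in 1; 51 = 3 × 17, composite.

a = 51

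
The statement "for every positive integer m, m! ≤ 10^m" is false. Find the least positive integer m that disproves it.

m = 25

For m = 1, 2, 3, 4, …, 22, 23, 24 the conclusion holds.
m = 25: m! = 15511210043330985984000000 and 10^m = 10000000000000000000000000, so 15511210043330985984000000 > 10000000000000000000000000.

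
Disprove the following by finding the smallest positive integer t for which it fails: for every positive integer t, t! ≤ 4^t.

We need the least positive integer t for which t! > 4^t.
t = 1: t! = 1 and 4^t = 4, so 1 ≤ 4.
t = 2: t! = 2 and 4^t = 16, so 2 ≤ 16.
t = 3: t! = 6 and 4^t = 64, so 6 ≤ 64.
t = 4: t! = 24 and 4^t = 256, so 24 ≤ 256.
t = 5: t! = 120 and 4^t = 1024, so 120 ≤ 1024.
t = 6: t! = 720 and 4^t = 4096, so 720 ≤ 4096.
t = 7: t! = 5040 and 4^t = 16384, so 5040 ≤ 16384.
t = 8: t! = 40320 and 4^t = 65536, so 40320 ≤ 65536.
t = 9: t! = 362880 and 4^t = 262144, so 362880 > 262144.

t = 9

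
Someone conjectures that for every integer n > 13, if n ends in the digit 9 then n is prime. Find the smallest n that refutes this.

We need the least integer n > 13 for which n ends in the digit 9 but n is not prime.
For n = 19, 29 the conclusion holds.
n = 39: 39 ends in 9; 39 = 3 × 13, composite.
So n = 39 is the smallest counterexample.

n = 39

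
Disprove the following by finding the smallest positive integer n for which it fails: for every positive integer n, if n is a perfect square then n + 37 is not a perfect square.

n = 324

For n = 1, 4, 9, 16, …, 225, 256, 289 the conclusion holds.
n = 324: 324 = 18² and 324 + 37 = 361 = 19².
So n = 324 is the smallest counterexample.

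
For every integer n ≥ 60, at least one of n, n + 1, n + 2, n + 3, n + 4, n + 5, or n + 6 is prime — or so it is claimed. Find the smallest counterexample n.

Check each integer n ≥ 60 in order until n, n + 1, n + 2, n + 3, n + 4, n + 5, n + 6 are all composite.
For n = 60, 61, 62, 63, …, 87, 88, 89 the conclusion holds.
n = 90: 90 = 2 × 45; 91 = 7 × 13; 92 = 2 × 46; 93 = 3 × 31; 94 = 2 × 47; 95 = 5 × 19; 96 = 2 × 48 — all composite.

n = 90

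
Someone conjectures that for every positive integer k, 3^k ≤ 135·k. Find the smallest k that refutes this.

k = 7

We need the least positive integer k for which 3^k > 135·k.
For k = 1, 2, 3, 4, 5, 6 the conclusion holds.
k = 7: 3^k = 2187 and 135·k = 945, so 2187 > 945.
Hence k = 7 is a counterexample.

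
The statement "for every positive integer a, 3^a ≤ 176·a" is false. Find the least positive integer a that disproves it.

a = 1: 3^a = 3 and 176·a = 176, so 3 ≤ 176.
a = 2: 3^a = 9 and 176·a = 352, so 9 ≤ 352.
a = 3: 3^a = 27 and 176·a = 528, so 27 ≤ 528.
a = 4: 3^a = 81 and 176·a = 704, so 81 ≤ 704.
a = 5: 3^a = 243 and 176·a = 880, so 243 ≤ 880.
a = 6: 3^a = 729 and 176·a = 1056, so 729 ≤ 1056.
a = 7: 3^a = 2187 and 176·a = 1232, so 2187 > 1232.

a = 7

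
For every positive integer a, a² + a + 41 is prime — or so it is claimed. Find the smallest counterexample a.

A counterexample is any positive integer a such that a² + a + 41 is not prime; we check each in order.
For a = 1, 2, 3, 4, …, 37, 38, 39 the conclusion holds.
a = 40: a² + a + 41 = 1681 = 41 × 41, composite.
So a = 40 is the smallest counterexample.

a = 40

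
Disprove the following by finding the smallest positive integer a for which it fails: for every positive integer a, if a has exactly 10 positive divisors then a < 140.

a = 162

We need the least positive integer a for which a has exactly 10 positive divisors but the claim fails.
a = 48: τ(48) = 10; 48 < 140.
a = 80: τ(80) = 10; 80 < 140.
a = 112: τ(112) = 10; 112 < 140.
a = 162: τ(162) = 10; 162 ≥ 140.
So a = 162 is the smallest counterexample.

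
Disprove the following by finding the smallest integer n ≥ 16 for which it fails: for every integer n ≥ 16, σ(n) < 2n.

n = 18

Check each integer n ≥ 16 in order until the claim fails.
n = 16: σ(16) = 31; 31 < 32.
n = 17: σ(17) = 18; 18 < 34.
n = 18: σ(18) = 39; 39 ≥ 36.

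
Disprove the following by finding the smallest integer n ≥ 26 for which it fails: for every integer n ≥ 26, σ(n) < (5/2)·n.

For n = 26, 27, 28, 29, 30, 31, 32, 33, 34, 35 the conclusion holds.
n = 36: σ(36) = 91; 91 ≥ 90.

n = 36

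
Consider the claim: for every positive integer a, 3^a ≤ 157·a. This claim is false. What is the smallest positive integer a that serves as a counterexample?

For a = 1, 2, 3, 4, 5, 6 the conclusion holds.
a = 7: 3^a = 2187 and 157·a = 1099, so 2187 > 1099.

a = 7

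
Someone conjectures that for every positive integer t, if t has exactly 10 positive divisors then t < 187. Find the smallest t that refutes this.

We need the least positive integer t for which t has exactly 10 positive divisors but the claim fails.
The first 5 eligible values, up to t = 176, all satisfy the conclusion.
t = 208: τ(208) = 10; 208 ≥ 187.
Hence t = 208 is a counterexample.

t = 208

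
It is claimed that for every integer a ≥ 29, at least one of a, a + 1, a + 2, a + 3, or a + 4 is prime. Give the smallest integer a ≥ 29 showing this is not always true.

Check each integer a ≥ 29 in order until a, a + 1, a + 2, a + 3, a + 4 are all composite.
For a = 29, 30, 31 the conclusion holds.
a = 32: 32 = 2 × 16; 33 = 3 × 11; 34 = 2 × 17; 35 = 5 × 7; 36 = 2 × 18 — all composite.

a = 32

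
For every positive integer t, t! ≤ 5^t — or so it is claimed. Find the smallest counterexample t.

t = 12

We need the least positive integer t for which t! > 5^t.
For t = 1, 2, 3, 4, …, 9, 10, 11 the conclusion holds.
t = 12: t! = 479001600 and 5^t = 244140625, so 479001600 > 244140625.
Hence t = 12 is a counterexample.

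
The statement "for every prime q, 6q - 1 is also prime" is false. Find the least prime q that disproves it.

q = 11

A counterexample is any prime q such that 6q - 1 is not prime; we check each in order.
For q = 2, 3, 5, 7 the conclusion holds.
q = 11: 6q - 1 = 65 = 5 × 13, not prime.
Hence q = 11 is a counterexample.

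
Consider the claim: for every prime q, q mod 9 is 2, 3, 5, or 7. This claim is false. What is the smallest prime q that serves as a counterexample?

q = 13

Check each prime q in order until the claim fails.
q = 2: 2 mod 9 = 2.
q = 3: 3 mod 9 = 3.
q = 5: 5 mod 9 = 5.
q = 7: 7 mod 9 = 7.
q = 11: 11 mod 9 = 2.
q = 13: 13 mod 9 = 4 — not in {2, 3, 5, 7}.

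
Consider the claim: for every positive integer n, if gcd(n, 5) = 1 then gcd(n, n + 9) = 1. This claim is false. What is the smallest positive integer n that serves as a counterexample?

n = 3

Check each positive integer n in order until gcd(n, 5) = 1 but gcd(n, n + 9) > 1.
n = 1: gcd(1, 10) = 1.
n = 2: gcd(2, 11) = 1.
n = 3: gcd(3, 12) = 3.
Thus n = 3 disproves the claim, and no smaller n works.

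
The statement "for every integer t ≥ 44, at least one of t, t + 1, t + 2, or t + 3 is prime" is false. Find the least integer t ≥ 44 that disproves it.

t = 48

Check each integer t ≥ 44 in order until t, t + 1, t + 2, t + 3 are all composite.
t = 44: 47 is prime.
t = 45: 47 is prime.
t = 46: 47 is prime.
t = 47: 47 is prime.
t = 48: 48 = 2 × 24; 49 = 7 × 7; 50 = 2 × 25; 51 = 3 × 17 — all composite.
Hence t = 48 is a counterexample.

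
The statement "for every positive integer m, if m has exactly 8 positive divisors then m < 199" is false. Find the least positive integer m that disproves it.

We need the least positive integer m for which m has exactly 8 positive divisors but the claim fails.
For m = 24, 30, 40, 42, …, 189, 190, 195 the conclusion holds.
m = 222: τ(222) = 8; 222 ≥ 199.

m = 222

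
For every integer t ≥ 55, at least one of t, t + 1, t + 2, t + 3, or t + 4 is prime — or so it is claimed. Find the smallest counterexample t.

t = 62

A counterexample is any integer t ≥ 55 such that t, t + 1, t + 2, t + 3, t + 4 are all composite; we check each in order.
For t = 55, 56, 57, 58, 59, 60, 61 the conclusion holds.
t = 62: 62 = 2 × 31; 63 = 3 × 21; 64 = 2 × 32; 65 = 5 × 13; 66 = 2 × 33 — all composite.
Thus t = 62 disproves the claim, and no smaller t works.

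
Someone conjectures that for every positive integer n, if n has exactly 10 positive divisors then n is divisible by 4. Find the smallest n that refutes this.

n = 162

Check each positive integer n in order until n has exactly 10 positive divisors but n is not divisible by 4.
n = 48: τ(48) = 10; 48 mod 4 = 0.
n = 80: τ(80) = 10; 80 mod 4 = 0.
n = 112: τ(112) = 10; 112 mod 4 = 0.
n = 162: τ(162) = 10; 162 mod 4 = 2.
Hence n = 162 is a counterexample.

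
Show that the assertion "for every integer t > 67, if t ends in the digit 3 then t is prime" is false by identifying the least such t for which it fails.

t = 93

We need the least integer t > 67 for which t ends in the digit 3 but t is not prime.
For t = 73, 83 the conclusion holds.
t = 93: 93 ends in 3; 93 = 3 × 31, composite.
Hence t = 93 is a counterexample.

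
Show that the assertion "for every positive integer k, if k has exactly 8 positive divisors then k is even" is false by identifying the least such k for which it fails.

k = 105

For k = 24, 30, 40, 42, …, 88, 102, 104 the conclusion holds.
k = 105: divisors of 105: 1, 3, 5, 7, 15, 21, 35, 105; 105 is odd.
Hence k = 105 is a counterexample.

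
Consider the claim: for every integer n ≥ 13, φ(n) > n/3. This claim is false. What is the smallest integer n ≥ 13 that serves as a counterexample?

n = 18

Check each integer n ≥ 13 in order until the claim fails.
n = 13: φ(13) = 12 and 13/3 = 13/3, so φ(13) > 13/3.
n = 14: φ(14) = 6 and 14/3 = 14/3, so φ(14) > 14/3.
n = 15: φ(15) = 8 and 15/3 = 5, so φ(15) > 15/3.
n = 16: φ(16) = 8 and 16/3 = 16/3, so φ(16) > 16/3.
n = 17: φ(17) = 16 and 17/3 = 17/3, so φ(17) > 17/3.
n = 18: φ(18) = 6 and 18/3 = 6, so φ(18) ≤ 18/3.
Thus n = 18 disproves the claim, and no smaller n works.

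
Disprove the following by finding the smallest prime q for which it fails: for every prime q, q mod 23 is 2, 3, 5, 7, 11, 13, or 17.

q = 19

The first 7 eligible values, up to q = 17, all satisfy the conclusion.
q = 19: 19 mod 23 = 19 — not in {2, 3, 5, 7, 11, 13, 17}.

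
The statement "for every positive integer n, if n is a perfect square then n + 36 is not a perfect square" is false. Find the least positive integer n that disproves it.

We need the least positive integer n for which n is a perfect square but n + 36 is a perfect square.
n = 1: 1 + 36 = 37, not a perfect square.
n = 4: 4 + 36 = 40, not a perfect square.
n = 9: 9 + 36 = 45, not a perfect square.
n = 16: 16 + 36 = 52, not a perfect square.
n = 25: 25 + 36 = 61, not a perfect square.
n = 36: 36 + 36 = 72, not a perfect square.
n = 49: 49 + 36 = 85, not a perfect square.
n = 64: 64 = 8² and 64 + 36 = 100 = 10².
So n = 64 is the smallest counterexample.

n = 64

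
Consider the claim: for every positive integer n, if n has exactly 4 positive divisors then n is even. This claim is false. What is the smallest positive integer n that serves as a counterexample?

Check each positive integer n in order until n has exactly 4 positive divisors but n is odd.
The first 4 eligible values, up to n = 14, all satisfy the conclusion.
n = 15: divisors of 15: 1, 3, 5, 15; 15 is odd.

n = 15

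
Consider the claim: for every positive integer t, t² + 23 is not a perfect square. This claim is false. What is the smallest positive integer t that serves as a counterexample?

The first 10 eligible values, up to t = 10, all satisfy the conclusion.
t = 11: 11² + 23 = 144 = 12², a perfect square.
So t = 11 is the smallest counterexample.

t = 11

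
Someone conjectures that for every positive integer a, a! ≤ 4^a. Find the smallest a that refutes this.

We need the least positive integer a for which a! > 4^a.
a = 1: a! = 1 and 4^a = 4, so 1 ≤ 4.
a = 2: a! = 2 and 4^a = 16, so 2 ≤ 16.
a = 3: a! = 6 and 4^a = 64, so 6 ≤ 64.
a = 4: a! = 24 and 4^a = 256, so 24 ≤ 256.
a = 5: a! = 120 and 4^a = 1024, so 120 ≤ 1024.
a = 6: a! = 720 and 4^a = 4096, so 720 ≤ 4096.
a = 7: a! = 5040 and 4^a = 16384, so 5040 ≤ 16384.
a = 8: a! = 40320 and 4^a = 65536, so 40320 ≤ 65536.
a = 9: a! = 362880 and 4^a = 262144, so 362880 > 262144.

a = 9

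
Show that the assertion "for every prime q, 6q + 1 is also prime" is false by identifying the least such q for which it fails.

We need the least prime q for which 6q + 1 is not prime.
For q = 2, 3, 5, 7, 11, 13, 17 the conclusion holds.
q = 19: 6q + 1 = 115 = 5 × 23, not prime.
So q = 19 is the smallest counterexample.

q = 19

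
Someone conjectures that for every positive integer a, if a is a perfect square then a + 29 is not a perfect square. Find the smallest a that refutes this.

Check each positive integer a in order until a is a perfect square but a + 29 is a perfect square.
For a = 1, 4, 9, 16, …, 121, 144, 169 the conclusion holds.
a = 196: 196 = 14² and 196 + 29 = 225 = 15².
Thus a = 196 disproves the claim, and no smaller a works.

a = 196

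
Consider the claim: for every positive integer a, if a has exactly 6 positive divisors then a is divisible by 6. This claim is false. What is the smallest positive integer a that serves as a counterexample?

We need the least positive integer a for which a has exactly 6 positive divisors but a is not divisible by 6.
a = 12: τ(12) = 6; 12 mod 6 = 0.
a = 18: τ(18) = 6; 18 mod 6 = 0.
a = 20: τ(20) = 6; 20 mod 6 = 2.
So a = 20 is the smallest counterexample.

a = 20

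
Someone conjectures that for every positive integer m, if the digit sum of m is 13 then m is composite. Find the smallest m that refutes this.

m = 67

m = 49: digit sum 13; 49 is composite.
m = 58: digit sum 13; 58 is composite.
m = 67: digit sum 13; 67 is prime, not composite.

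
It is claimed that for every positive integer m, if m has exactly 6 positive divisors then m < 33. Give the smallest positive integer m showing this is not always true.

m = 44

A counterexample is any positive integer m such that m has exactly 6 positive divisors but the claim fails; we check each in order.
m = 12: τ(12) = 6; 12 < 33.
m = 18: τ(18) = 6; 18 < 33.
m = 20: τ(20) = 6; 20 < 33.
m = 28: τ(28) = 6; 28 < 33.
m = 32: τ(32) = 6; 32 < 33.
m = 44: τ(44) = 6; 44 ≥ 33.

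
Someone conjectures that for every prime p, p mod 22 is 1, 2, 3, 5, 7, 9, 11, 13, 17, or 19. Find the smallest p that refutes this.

Check each prime p in order until the claim fails.
For p = 2, 3, 5, 7, …, 23, 29, 31 the conclusion holds.
p = 37: 37 mod 22 = 15 — not in {1, 2, 3, 5, 7, 9, 11, 13, 17, 19}.
So p = 37 is the smallest counterexample.

p = 37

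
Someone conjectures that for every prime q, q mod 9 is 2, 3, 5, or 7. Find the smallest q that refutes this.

q = 13

For q = 2, 3, 5, 7, 11 the conclusion holds.
q = 13: 13 mod 9 = 4 — not in {2, 3, 5, 7}.
So q = 13 is the smallest counterexample.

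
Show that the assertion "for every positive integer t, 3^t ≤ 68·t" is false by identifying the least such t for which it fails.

t = 1: 3^t = 3 and 68·t = 68, so 3 ≤ 68.
t = 2: 3^t = 9 and 68·t = 136, so 9 ≤ 136.
t = 3: 3^t = 27 and 68·t = 204, so 27 ≤ 204.
t = 4: 3^t = 81 and 68·t = 272, so 81 ≤ 272.
t = 5: 3^t = 243 and 68·t = 340, so 243 ≤ 340.
t = 6: 3^t = 729 and 68·t = 408, so 729 > 408.
So t = 6 is the smallest counterexample.

t = 6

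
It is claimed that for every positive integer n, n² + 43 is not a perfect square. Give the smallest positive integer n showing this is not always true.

n = 21

For n = 1, 2, 3, 4, …, 18, 19, 20 the conclusion holds.
n = 21: 21² + 43 = 484 = 22², a perfect square.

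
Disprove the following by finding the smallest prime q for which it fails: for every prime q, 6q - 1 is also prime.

q = 11

A counterexample is any prime q such that 6q - 1 is not prime; we check each in order.
The first 4 eligible values, up to q = 7, all satisfy the conclusion.
q = 11: 6q - 1 = 65 = 5 × 13, not prime.
Hence q = 11 is a counterexample.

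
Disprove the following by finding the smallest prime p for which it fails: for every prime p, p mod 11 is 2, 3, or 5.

A counterexample is any prime p such that the claim fails; we check each in order.
p = 2: 2 mod 11 = 2.
p = 3: 3 mod 11 = 3.
p = 5: 5 mod 11 = 5.
p = 7: 7 mod 11 = 7 — not in {2, 3, 5}.
So p = 7 is the smallest counterexample.

p = 7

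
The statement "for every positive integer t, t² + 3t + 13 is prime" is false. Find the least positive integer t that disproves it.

t = 9

A counterexample is any positive integer t such that t² + 3t + 13 is not prime; we check each in order.
t = 1: t² + 3t + 13 = 17, prime.
t = 2: t² + 3t + 13 = 23, prime.
t = 3: t² + 3t + 13 = 31, prime.
t = 4: t² + 3t + 13 = 41, prime.
t = 5: t² + 3t + 13 = 53, prime.
t = 6: t² + 3t + 13 = 67, prime.
t = 7: t² + 3t + 13 = 83, prime.
t = 8: t² + 3t + 13 = 101, prime.
t = 9: t² + 3t + 13 = 121 = 11 × 11, composite.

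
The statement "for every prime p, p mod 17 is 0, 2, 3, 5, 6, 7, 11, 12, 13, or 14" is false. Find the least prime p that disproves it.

The first 13 eligible values, up to p = 41, all satisfy the conclusion.
p = 43: 43 mod 17 = 9 — not in {0, 2, 3, 5, 6, 7, 11, 12, 13, 14}.
So p = 43 is the smallest counterexample.

p = 43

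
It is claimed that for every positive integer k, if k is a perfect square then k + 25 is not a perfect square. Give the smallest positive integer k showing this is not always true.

The first 11 eligible values, up to k = 121, all satisfy the conclusion.
k = 144: 144 = 12² and 144 + 25 = 169 = 13².
So k = 144 is the smallest counterexample.

k = 144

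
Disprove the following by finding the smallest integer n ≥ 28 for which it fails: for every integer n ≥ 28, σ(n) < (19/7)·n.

n = 60

A counterexample is any integer n ≥ 28 such that the claim fails; we check each in order.
For n = 28, 29, 30, 31, …, 57, 58, 59 the conclusion holds.
n = 60: σ(60) = 168; 168 ≥ 1140/7.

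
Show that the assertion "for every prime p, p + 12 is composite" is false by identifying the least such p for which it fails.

We need the least prime p for which p + 12 is prime.
For p = 2, 3 the conclusion holds.
p = 5: p + 12 = 17, prime — not composite.
So p = 5 is the smallest counterexample.

p = 5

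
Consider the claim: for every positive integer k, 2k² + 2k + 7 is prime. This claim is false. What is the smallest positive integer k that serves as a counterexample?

A counterexample is any positive integer k such that 2k² + 2k + 7 is not prime; we check each in order.
For k = 1, 2, 3, 4, 5 the conclusion holds.
k = 6: 2k² + 2k + 7 = 91 = 7 × 13, composite.
Hence k = 6 is a counterexample.

k = 6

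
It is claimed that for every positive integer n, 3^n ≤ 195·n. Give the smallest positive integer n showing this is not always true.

A counterexample is any positive integer n such that 3^n > 195·n; we check each in order.
The first 6 eligible values, up to n = 6, all satisfy the conclusion.
n = 7: 3^n = 2187 and 195·n = 1365, so 2187 > 1365.
Thus n = 7 disproves the claim, and no smaller n works.

n = 7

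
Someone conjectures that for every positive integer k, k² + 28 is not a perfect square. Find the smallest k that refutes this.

k = 6

The first 5 eligible values, up to k = 5, all satisfy the conclusion.
k = 6: 6² + 28 = 64 = 8², a perfect square.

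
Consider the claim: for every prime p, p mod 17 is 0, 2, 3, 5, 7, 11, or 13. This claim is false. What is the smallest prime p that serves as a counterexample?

p = 2: 2 mod 17 = 2.
p = 3: 3 mod 17 = 3.
p = 5: 5 mod 17 = 5.
p = 7: 7 mod 17 = 7.
p = 11: 11 mod 17 = 11.
p = 13: 13 mod 17 = 13.
p = 17: 17 mod 17 = 0.
p = 19: 19 mod 17 = 2.
p = 23: 23 mod 17 = 6 — not in {0, 2, 3, 5, 7, 11, 13}.
So p = 23 is the smallest counterexample.

p = 23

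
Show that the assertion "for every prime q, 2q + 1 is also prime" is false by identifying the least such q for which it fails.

A counterexample is any prime q such that 2q + 1 is not prime; we check each in order.
q = 2: 2q + 1 = 5, prime.
q = 3: 2q + 1 = 7, prime.
q = 5: 2q + 1 = 11, prime.
q = 7: 2q + 1 = 15 = 3 × 5, not prime.
Hence q = 7 is a counterexample.

q = 7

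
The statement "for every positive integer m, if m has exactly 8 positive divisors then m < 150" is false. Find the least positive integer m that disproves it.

We need the least positive integer m for which m has exactly 8 positive divisors but the claim fails.
The first 20 eligible values, up to m = 138, all satisfy the conclusion.
m = 152: τ(152) = 8; 152 ≥ 150.

m = 152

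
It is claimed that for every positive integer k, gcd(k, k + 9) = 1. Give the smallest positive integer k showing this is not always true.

A counterexample is any positive integer k such that gcd(k, k + 9) > 1; we check each in order.
For k = 1, 2 the conclusion holds.
k = 3: gcd(3, 12) = 3.
So k = 3 is the smallest counterexample.

k = 3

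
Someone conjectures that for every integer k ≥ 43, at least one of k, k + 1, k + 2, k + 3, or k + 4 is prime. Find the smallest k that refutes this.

Check each integer k ≥ 43 in order until k, k + 1, k + 2, k + 3, k + 4 are all composite.
k = 43: 43 is prime.
k = 44: 47 is prime.
k = 45: 47 is prime.
k = 46: 47 is prime.
k = 47: 47 is prime.
k = 48: 48 = 2 × 24; 49 = 7 × 7; 50 = 2 × 25; 51 = 3 × 17; 52 = 2 × 26 — all composite.
So k = 48 is the smallest counterexample.

k = 48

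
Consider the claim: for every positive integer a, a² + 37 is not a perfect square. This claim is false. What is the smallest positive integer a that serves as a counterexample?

Check each positive integer a in order until a² + 37 is a perfect square.
For a = 1, 2, 3, 4, …, 15, 16, 17 the conclusion holds.
a = 18: 18² + 37 = 361 = 19², a perfect square.

a = 18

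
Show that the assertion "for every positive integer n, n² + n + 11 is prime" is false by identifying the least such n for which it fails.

The first 9 eligible values, up to n = 9, all satisfy the conclusion.
n = 10: n² + n + 11 = 121 = 11 × 11, composite.

n = 10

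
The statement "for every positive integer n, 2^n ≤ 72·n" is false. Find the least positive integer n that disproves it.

For n = 1, 2, 3, 4, 5, 6, 7, 8, 9 the conclusion holds.
n = 10: 2^n = 1024 and 72·n = 720, so 1024 > 720.
Thus n = 10 disproves the claim, and no smaller n works.

n = 10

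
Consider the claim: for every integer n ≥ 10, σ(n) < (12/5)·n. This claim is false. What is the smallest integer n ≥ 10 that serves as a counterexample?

A counterexample is any integer n ≥ 10 such that the claim fails; we check each in order.
For n = 10, 11, 12, 13, …, 21, 22, 23 the conclusion holds.
n = 24: σ(24) = 60; 60 ≥ 288/5.

n = 24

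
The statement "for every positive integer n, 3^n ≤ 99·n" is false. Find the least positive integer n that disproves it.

Check each positive integer n in order until 3^n > 99·n.
The first 5 eligible values, up to n = 5, all satisfy the conclusion.
n = 6: 3^n = 729 and 99·n = 594, so 729 > 594.
So n = 6 is the smallest counterexample.

n = 6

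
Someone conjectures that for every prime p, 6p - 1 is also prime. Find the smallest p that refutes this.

A counterexample is any prime p such that 6p - 1 is not prime; we check each in order.
For p = 2, 3, 5, 7 the conclusion holds.
p = 11: 6p - 1 = 65 = 5 × 13, not prime.

p = 11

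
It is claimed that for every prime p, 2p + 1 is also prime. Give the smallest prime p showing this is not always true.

p = 7

Check each prime p in order until 2p + 1 is not prime.
p = 2: 2p + 1 = 5, prime.
p = 3: 2p + 1 = 7, prime.
p = 5: 2p + 1 = 11, prime.
p = 7: 2p + 1 = 15 = 3 × 5, not prime.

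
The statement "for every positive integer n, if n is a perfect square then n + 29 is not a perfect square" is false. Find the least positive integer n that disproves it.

The first 13 eligible values, up to n = 169, all satisfy the conclusion.
n = 196: 196 = 14² and 196 + 29 = 225 = 15².
Hence n = 196 is a counterexample.

n = 196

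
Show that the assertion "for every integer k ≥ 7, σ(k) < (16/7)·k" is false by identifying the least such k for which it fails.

k = 7: σ(7) = 8; 8 < 16.
k = 8: σ(8) = 15; 15 < 128/7.
k = 9: σ(9) = 13; 13 < 144/7.
k = 10: σ(10) = 18; 18 < 160/7.
k = 11: σ(11) = 12; 12 < 176/7.
k = 12: σ(12) = 28; 28 ≥ 192/7.

k = 12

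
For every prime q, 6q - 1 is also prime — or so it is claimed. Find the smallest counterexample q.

A counterexample is any prime q such that 6q - 1 is not prime; we check each in order.
The first 4 eligible values, up to q = 7, all satisfy the conclusion.
q = 11: 6q - 1 = 65 = 5 × 13, not prime.

q = 11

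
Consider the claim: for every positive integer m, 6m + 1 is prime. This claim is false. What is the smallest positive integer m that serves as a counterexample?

m = 4

m = 1: 6m + 1 = 7, prime.
m = 2: 6m + 1 = 13, prime.
m = 3: 6m + 1 = 19, prime.
m = 4: 6m + 1 = 25 = 5 × 5, composite.
So m = 4 is the smallest counterexample.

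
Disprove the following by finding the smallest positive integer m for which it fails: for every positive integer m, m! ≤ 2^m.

m = 4

A counterexample is any positive integer m such that m! > 2^m; we check each in order.
For m = 1, 2, 3 the conclusion holds.
m = 4: m! = 24 and 2^m = 16, so 24 > 16.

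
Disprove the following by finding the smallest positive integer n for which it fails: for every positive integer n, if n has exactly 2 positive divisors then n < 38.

We need the least positive integer n for which n has exactly 2 positive divisors but the claim fails.
The first 12 eligible values, up to n = 37, all satisfy the conclusion.
n = 41: τ(41) = 2; 41 ≥ 38.
Hence n = 41 is a counterexample.

n = 41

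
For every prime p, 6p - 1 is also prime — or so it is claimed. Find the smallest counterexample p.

p = 2: 6p - 1 = 11, prime.
p = 3: 6p - 1 = 17, prime.
p = 5: 6p - 1 = 29, prime.
p = 7: 6p - 1 = 41, prime.
p = 11: 6p - 1 = 65 = 5 × 13, not prime.

p = 11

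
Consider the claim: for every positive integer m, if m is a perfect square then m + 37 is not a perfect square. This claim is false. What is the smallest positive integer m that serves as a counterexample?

The first 17 eligible values, up to m = 289, all satisfy the conclusion.
m = 324: 324 = 18² and 324 + 37 = 361 = 19².
Hence m = 324 is a counterexample.

m = 324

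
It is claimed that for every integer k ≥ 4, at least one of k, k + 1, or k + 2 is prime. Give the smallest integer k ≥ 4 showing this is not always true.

A counterexample is any integer k ≥ 4 such that k, k + 1, k + 2 are all composite; we check each in order.
For k = 4, 5, 6, 7 the conclusion holds.
k = 8: 8 = 2 × 4; 9 = 3 × 3; 10 = 2 × 5 — all composite.
Thus k = 8 disproves the claim, and no smaller k works.

k = 8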